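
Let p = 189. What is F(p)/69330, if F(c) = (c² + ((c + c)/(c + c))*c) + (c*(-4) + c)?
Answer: 11781/23110 ≈ 0.50978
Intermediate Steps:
F(c) = c² - 2*c (F(c) = (c² + ((2*c)/((2*c)))*c) + (-4*c + c) = (c² + ((2*c)*(1/(2*c)))*c) - 3*c = (c² + 1*c) - 3*c = (c² + c) - 3*c = (c + c²) - 3*c = c² - 2*c)
F(p)/69330 = (189*(-2 + 189))/69330 = (189*187)*(1/69330) = 35343*(1/69330) = 11781/23110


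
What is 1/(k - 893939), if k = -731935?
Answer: -1/1625874 ≈ -6.1505e-7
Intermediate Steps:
1/(k - 893939) = 1/(-731935 - 893939) = 1/(-1625874) = -1/1625874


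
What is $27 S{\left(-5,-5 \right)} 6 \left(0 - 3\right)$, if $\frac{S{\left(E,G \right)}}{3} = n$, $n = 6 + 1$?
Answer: $-10206$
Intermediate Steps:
$n = 7$
$S{\left(E,G \right)} = 21$ ($S{\left(E,G \right)} = 3 \cdot 7 = 21$)
$27 S{\left(-5,-5 \right)} 6 \left(0 - 3\right) = 27 \cdot 21 \cdot 6 \left(0 - 3\right) = 567 \cdot 6 \left(-3\right) = 567 \left(-18\right) = -10206$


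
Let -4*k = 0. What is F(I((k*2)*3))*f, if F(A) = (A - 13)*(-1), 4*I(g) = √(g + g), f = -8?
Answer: -104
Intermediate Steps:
k = 0 (k = -¼*0 = 0)
I(g) = √2*√g/4 (I(g) = √(g + g)/4 = √(2*g)/4 = (√2*√g)/4 = √2*√g/4)
F(A) = 13 - A (F(A) = (-13 + A)*(-1) = 13 - A)
F(I((k*2)*3))*f = (13 - √2*√((0*2)*3)/4)*(-8) = (13 - √2*√(0*3)/4)*(-8) = (13 - √2*√0/4)*(-8) = (13 - √2*0/4)*(-8) = (13 - 1*0)*(-8) = (13 + 0)*(-8) = 13*(-8) = -104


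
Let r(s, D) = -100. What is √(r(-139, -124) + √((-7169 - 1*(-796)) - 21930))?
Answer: √(-100 + I*√28303) ≈ 6.9178 + 12.16*I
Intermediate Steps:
√(r(-139, -124) + √((-7169 - 1*(-796)) - 21930)) = √(-100 + √((-7169 - 1*(-796)) - 21930)) = √(-100 + √((-7169 + 796) - 21930)) = √(-100 + √(-6373 - 21930)) = √(-100 + √(-28303)) = √(-100 + I*√28303)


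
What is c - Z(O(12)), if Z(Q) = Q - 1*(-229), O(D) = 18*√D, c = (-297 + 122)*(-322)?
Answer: 56121 - 36*√3 ≈ 56059.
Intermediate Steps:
c = 56350 (c = -175*(-322) = 56350)
Z(Q) = 229 + Q (Z(Q) = Q + 229 = 229 + Q)
c - Z(O(12)) = 56350 - (229 + 18*√12) = 56350 - (229 + 18*(2*√3)) = 56350 - (229 + 36*√3) = 56350 + (-229 - 36*√3) = 56121 - 36*√3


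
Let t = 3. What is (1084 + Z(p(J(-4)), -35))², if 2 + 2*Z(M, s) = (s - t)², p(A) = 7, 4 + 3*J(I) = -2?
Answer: 3258025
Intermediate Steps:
J(I) = -2 (J(I) = -4/3 + (⅓)*(-2) = -4/3 - ⅔ = -2)
Z(M, s) = -1 + (-3 + s)²/2 (Z(M, s) = -1 + (s - 1*3)²/2 = -1 + (s - 3)²/2 = -1 + (-3 + s)²/2)
(1084 + Z(p(J(-4)), -35))² = (1084 + (-1 + (-3 - 35)²/2))² = (1084 + (-1 + (½)*(-38)²))² = (1084 + (-1 + (½)*1444))² = (1084 + (-1 + 722))² = (1084 + 721)² = 1805² = 3258025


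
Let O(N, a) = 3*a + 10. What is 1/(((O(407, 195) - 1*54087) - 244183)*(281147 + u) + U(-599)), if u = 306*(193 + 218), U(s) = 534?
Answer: -1/121127826741 ≈ -8.2557e-12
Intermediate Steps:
O(N, a) = 10 + 3*a
u = 125766 (u = 306*411 = 125766)
1/(((O(407, 195) - 1*54087) - 244183)*(281147 + u) + U(-599)) = 1/((((10 + 3*195) - 1*54087) - 244183)*(281147 + 125766) + 534) = 1/((((10 + 585) - 54087) - 244183)*406913 + 534) = 1/(((595 - 54087) - 244183)*406913 + 534) = 1/((-53492 - 244183)*406913 + 534) = 1/(-297675*406913 + 534) = 1/(-121127827275 + 534) = 1/(-121127826741) = -1/121127826741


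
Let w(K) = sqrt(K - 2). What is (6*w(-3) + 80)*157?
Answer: 12560 + 942*I*sqrt(5) ≈ 12560.0 + 2106.4*I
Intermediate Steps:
w(K) = sqrt(-2 + K)
(6*w(-3) + 80)*157 = (6*sqrt(-2 - 3) + 80)*157 = (6*sqrt(-5) + 80)*157 = (6*(I*sqrt(5)) + 80)*157 = (6*I*sqrt(5) + 80)*157 = (80 + 6*I*sqrt(5))*157 = 12560 + 942*I*sqrt(5)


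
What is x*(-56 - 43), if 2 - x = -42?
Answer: -4356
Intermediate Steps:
x = 44 (x = 2 - 1*(-42) = 2 + 42 = 44)
x*(-56 - 43) = 44*(-56 - 43) = 44*(-99) = -4356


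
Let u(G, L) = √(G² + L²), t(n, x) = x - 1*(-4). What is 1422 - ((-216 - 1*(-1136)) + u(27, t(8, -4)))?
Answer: 475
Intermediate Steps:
t(n, x) = 4 + x (t(n, x) = x + 4 = 4 + x)
1422 - ((-216 - 1*(-1136)) + u(27, t(8, -4))) = 1422 - ((-216 - 1*(-1136)) + √(27² + (4 - 4)²)) = 1422 - ((-216 + 1136) + √(729 + 0²)) = 1422 - (920 + √(729 + 0)) = 1422 - (920 + √729) = 1422 - (920 + 27) = 1422 - 1*947 = 1422 - 947 = 475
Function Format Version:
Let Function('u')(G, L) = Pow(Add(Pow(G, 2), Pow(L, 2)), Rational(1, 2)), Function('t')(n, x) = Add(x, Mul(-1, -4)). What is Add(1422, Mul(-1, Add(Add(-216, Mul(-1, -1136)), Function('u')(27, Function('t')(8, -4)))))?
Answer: 475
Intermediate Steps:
Function('t')(n, x) = Add(4, x) (Function('t')(n, x) = Add(x, 4) = Add(4, x))
Add(1422, Mul(-1, Add(Add(-216, Mul(-1, -1136)), Function('u')(27, Function('t')(8, -4))))) = Add(1422, Mul(-1, Add(Add(-216, Mul(-1, -1136)), Pow(Add(Pow(27, 2), Pow(Add(4, -4), 2)), Rational(1, 2))))) = Add(1422, Mul(-1, Add(Add(-216, 1136), Pow(Add(729, Pow(0, 2)), Rational(1, 2))))) = Add(1422, Mul(-1, Add(920, Pow(Add(729, 0), Rational(1, 2))))) = Add(1422, Mul(-1, Add(920, Pow(729, Rational(1, 2))))) = Add(1422, Mul(-1, Add(920, 27))) = Add(1422, Mul(-1, 947)) = Add(1422, -947) = 475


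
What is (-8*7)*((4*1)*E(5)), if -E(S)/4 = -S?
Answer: -4480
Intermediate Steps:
E(S) = 4*S (E(S) = -(-4)*S = 4*S)
(-8*7)*((4*1)*E(5)) = (-8*7)*((4*1)*(4*5)) = -224*20 = -56*80 = -4480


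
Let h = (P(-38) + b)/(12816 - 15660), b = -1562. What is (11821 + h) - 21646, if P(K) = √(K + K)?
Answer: -13970369/1422 - I*√19/1422 ≈ -9824.5 - 0.0030653*I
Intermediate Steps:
P(K) = √2*√K (P(K) = √(2*K) = √2*√K)
h = 781/1422 - I*√19/1422 (h = (√2*√(-38) - 1562)/(12816 - 15660) = (√2*(I*√38) - 1562)/(-2844) = (2*I*√19 - 1562)*(-1/2844) = (-1562 + 2*I*√19)*(-1/2844) = 781/1422 - I*√19/1422 ≈ 0.54923 - 0.0030653*I)
(11821 + h) - 21646 = (11821 + (781/1422 - I*√19/1422)) - 21646 = (16810243/1422 - I*√19/1422) - 21646 = -13970369/1422 - I*√19/1422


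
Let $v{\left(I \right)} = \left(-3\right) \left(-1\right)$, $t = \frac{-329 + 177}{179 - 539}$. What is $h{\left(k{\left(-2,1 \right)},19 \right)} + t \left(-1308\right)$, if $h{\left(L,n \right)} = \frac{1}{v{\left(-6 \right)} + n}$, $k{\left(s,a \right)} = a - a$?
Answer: $- \frac{182233}{330} \approx -552.22$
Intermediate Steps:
$k{\left(s,a \right)} = 0$
$t = \frac{19}{45}$ ($t = - \frac{152}{-360} = \left(-152\right) \left(- \frac{1}{360}\right) = \frac{19}{45} \approx 0.42222$)
$v{\left(I \right)} = 3$
$h{\left(L,n \right)} = \frac{1}{3 + n}$
$h{\left(k{\left(-2,1 \right)},19 \right)} + t \left(-1308\right) = \frac{1}{3 + 19} + \frac{19}{45} \left(-1308\right) = \frac{1}{22} - \frac{8284}{15} = - \frac{182233}{330}$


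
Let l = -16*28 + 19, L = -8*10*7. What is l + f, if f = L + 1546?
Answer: 557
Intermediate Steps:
L = -560 (L = -80*7 = -560)
l = -429 (l = -448 + 19 = -429)
f = 986 (f = -560 + 1546 = 986)
l + f = -429 + 986 = 557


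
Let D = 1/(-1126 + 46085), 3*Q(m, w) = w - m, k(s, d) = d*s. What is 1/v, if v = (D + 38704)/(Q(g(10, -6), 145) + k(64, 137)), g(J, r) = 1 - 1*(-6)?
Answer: 396268626/1740093137 ≈ 0.22773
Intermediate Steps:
g(J, r) = 7 (g(J, r) = 1 + 6 = 7)
Q(m, w) = -m/3 + w/3 (Q(m, w) = (w - m)/3 = -m/3 + w/3)
D = 1/44959 ≈ 2.2242e-5
v = 1740093137/396268626 (v = (1/44959 + 38704)/((-⅓*7 + (⅓)*145) + 137*64) = 1740093137/(44959*((-7/3 + 145/3) + 8768)) = 1740093137/(44959*(46 + 8768)) = (1740093137/44959)/8814 = (1740093137/44959)*(1/8814) = 1740093137/396268626 ≈ 4.3912)
1/v = 1/(1740093137/396268626) = 396268626/1740093137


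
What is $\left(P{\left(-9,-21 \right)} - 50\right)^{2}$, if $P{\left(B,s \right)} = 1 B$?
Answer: $3481$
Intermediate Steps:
$P{\left(B,s \right)} = B$
$\left(P{\left(-9,-21 \right)} - 50\right)^{2} = \left(-9 - 50\right)^{2} = \left(-59\right)^{2} = 3481$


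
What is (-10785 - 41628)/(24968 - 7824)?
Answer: -52413/17144 ≈ -3.0572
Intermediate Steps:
(-10785 - 41628)/(24968 - 7824) = -52413/17144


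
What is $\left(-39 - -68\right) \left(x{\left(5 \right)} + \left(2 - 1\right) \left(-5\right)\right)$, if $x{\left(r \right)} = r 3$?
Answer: $290$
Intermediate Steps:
$x{\left(r \right)} = 3 r$
$\left(-39 - -68\right) \left(x{\left(5 \right)} + \left(2 - 1\right) \left(-5\right)\right) = \left(-39 - -68\right) \left(3 \cdot 5 + \left(2 - 1\right) \left(-5\right)\right) = \left(-39 + 68\right) \left(15 + 1 \left(-5\right)\right) = 29 \left(15 - 5\right) = 29 \cdot 10 = 290$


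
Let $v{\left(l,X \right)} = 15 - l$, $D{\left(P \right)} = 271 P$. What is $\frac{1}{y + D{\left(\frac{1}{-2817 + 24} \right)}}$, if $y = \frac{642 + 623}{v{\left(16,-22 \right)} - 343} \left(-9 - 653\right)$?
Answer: $\frac{480396}{1169424383} \approx 0.0004108$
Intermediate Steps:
$y = \frac{418715}{172}$ ($y = \frac{642 + 623}{\left(15 - 16\right) - 343} \left(-9 - 653\right) = \frac{1265}{\left(15 - 16\right) - 343} \left(-662\right) = \frac{1265}{-1 - 343} \left(-662\right) = \frac{1265}{-344} \left(-662\right) = 1265 \left(- \frac{1}{344}\right) \left(-662\right) = \left(- \frac{1265}{344}\right) \left(-662\right) = \frac{418715}{172} \approx 2434.4$)
$\frac{1}{y + D{\left(\frac{1}{-2817 + 24} \right)}} = \frac{1}{\frac{418715}{172} + \frac{271}{-2817 + 24}} = \frac{1}{\frac{418715}{172} + \frac{271}{-2793}} = \frac{1}{\frac{418715}{172} + 271 \left(- \frac{1}{2793}\right)} = \frac{1}{\frac{418715}{172} - \frac{271}{2793}} = \frac{1}{\frac{1169424383}{480396}} = \frac{480396}{1169424383}$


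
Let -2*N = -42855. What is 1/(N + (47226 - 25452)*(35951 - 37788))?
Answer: -2/79954821 ≈ -2.5014e-8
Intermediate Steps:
N = 42855/2 (N = -½*(-42855) = 42855/2 ≈ 21428.)
1/(N + (47226 - 25452)*(35951 - 37788)) = 1/(42855/2 + (47226 - 25452)*(35951 - 37788)) = 1/(42855/2 + 21774*(-1837)) = 1/(42855/2 - 39998838) = 1/(-79954821/2) = -2/79954821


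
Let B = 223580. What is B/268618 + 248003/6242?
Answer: 4858118301/119765254 ≈ 40.564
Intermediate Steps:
B/268618 + 248003/6242 = 223580/268618 + 248003/6242 = 223580*(1/268618) + 248003*(1/6242) = 15970/19187 + 248003/6242 = 4858118301/119765254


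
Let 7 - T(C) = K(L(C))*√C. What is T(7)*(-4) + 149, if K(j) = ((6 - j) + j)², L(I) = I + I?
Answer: 121 + 144*√7 ≈ 501.99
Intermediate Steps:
L(I) = 2*I
K(j) = 36 (K(j) = 6² = 36)
T(C) = 7 - 36*√C
T(7)*(-4) + 149 = (7 - 36*√7)*(-4) + 149 = (-28 + 144*√7) + 149 = 121 + 144*√7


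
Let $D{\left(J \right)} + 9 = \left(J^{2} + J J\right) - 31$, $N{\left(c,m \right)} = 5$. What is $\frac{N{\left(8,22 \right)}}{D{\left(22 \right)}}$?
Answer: $\frac{5}{928} \approx 0.0053879$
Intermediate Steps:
$D{\left(J \right)} = -40 + 2 J^{2}$ ($D{\left(J \right)} = -9 - \left(31 - J^{2} - J J\right) = -9 + \left(\left(J^{2} + J^{2}\right) - 31\right) = -9 + \left(2 J^{2} - 31\right) = -9 + \left(-31 + 2 J^{2}\right) = -40 + 2 J^{2}$)
$\frac{N{\left(8,22 \right)}}{D{\left(22 \right)}} = \frac{5}{-40 + 2 \cdot 22^{2}} = \frac{5}{-40 + 2 \cdot 484} = \frac{5}{-40 + 968} = \frac{5}{928}$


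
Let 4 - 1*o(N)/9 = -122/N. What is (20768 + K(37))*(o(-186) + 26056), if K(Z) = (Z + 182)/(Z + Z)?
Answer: 1242965495119/2294 ≈ 5.4183e+8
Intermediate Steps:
o(N) = 36 + 1098/N (o(N) = 36 - (-1098)/N = 36 + 1098/N)
K(Z) = (182 + Z)/(2*Z) (K(Z) = (182 + Z)/((2*Z)) = (182 + Z)*(1/(2*Z)) = (182 + Z)/(2*Z))
(20768 + K(37))*(o(-186) + 26056) = (20768 + (1/2)*(182 + 37)/37)*((36 + 1098/(-186)) + 26056) = (20768 + (1/2)*(1/37)*219)*((36 + 1098*(-1/186)) + 26056) = (20768 + 219/74)*((36 - 183/31) + 26056) = 1537051*(933/31 + 26056)/74 = (1537051/74)*(808669/31) = 1242965495119/2294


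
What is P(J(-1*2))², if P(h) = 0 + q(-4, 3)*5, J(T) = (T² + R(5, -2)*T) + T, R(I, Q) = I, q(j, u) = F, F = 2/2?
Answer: 25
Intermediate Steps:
F = 1 (F = 2*(½) = 1)
q(j, u) = 1
J(T) = T² + 6*T (J(T) = (T² + 5*T) + T = T² + 6*T)
P(h) = 5 (P(h) = 0 + 1*5 = 0 + 5 = 5)
P(J(-1*2))² = 5² = 25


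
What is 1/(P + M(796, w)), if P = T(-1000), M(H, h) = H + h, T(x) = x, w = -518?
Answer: -1/722 ≈ -0.0013850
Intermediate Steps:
P = -1000
1/(P + M(796, w)) = 1/(-1000 + (796 - 518)) = 1/(-1000 + 278) = 1/(-722) = -1/722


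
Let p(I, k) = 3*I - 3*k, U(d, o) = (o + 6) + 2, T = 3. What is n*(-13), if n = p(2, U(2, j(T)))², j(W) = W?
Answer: -9477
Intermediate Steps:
U(d, o) = 8 + o (U(d, o) = (6 + o) + 2 = 8 + o)
p(I, k) = -3*k + 3*I
n = 729 (n = (-3*(8 + 3) + 3*2)² = (-3*11 + 6)² = (-33 + 6)² = (-27)² = 729)
n*(-13) = 729*(-13) = -9477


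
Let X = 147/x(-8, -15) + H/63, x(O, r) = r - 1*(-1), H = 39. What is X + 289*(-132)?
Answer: -1602631/42 ≈ -38158.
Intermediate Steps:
x(O, r) = 1 + r (x(O, r) = r + 1 = 1 + r)
X = -415/42 (X = 147/(1 - 15) + 39/63 = 147/(-14) + 39*(1/63) = 147*(-1/14) + 13/21 = -21/2 + 13/21 = -415/42 ≈ -9.8810)
X + 289*(-132) = -415/42 + 289*(-132) = -415/42 - 38148 = -1602631/42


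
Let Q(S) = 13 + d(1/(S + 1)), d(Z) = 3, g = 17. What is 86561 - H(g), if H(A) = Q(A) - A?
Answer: 86562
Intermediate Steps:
Q(S) = 16 (Q(S) = 13 + 3 = 16)
H(A) = 16 - A
86561 - H(g) = 86561 - (16 - 1*17) = 86561 - (16 - 17) = 86561 - 1*(-1) = 86561 + 1 = 86562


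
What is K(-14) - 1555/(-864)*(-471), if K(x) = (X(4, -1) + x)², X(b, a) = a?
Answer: -179335/288 ≈ -622.69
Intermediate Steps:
K(x) = (-1 + x)²
K(-14) - 1555/(-864)*(-471) = (-1 - 14)² - 1555/(-864)*(-471) = (-15)² - 1555*(-1/864)*(-471) = 225 + (1555/864)*(-471) = 225 - 244135/288 = -179335/288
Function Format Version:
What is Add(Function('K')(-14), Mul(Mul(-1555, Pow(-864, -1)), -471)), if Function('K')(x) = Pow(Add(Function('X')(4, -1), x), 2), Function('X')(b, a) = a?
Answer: Rational(-179335, 288) ≈ -622.69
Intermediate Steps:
Function('K')(x) = Pow(Add(-1, x), 2)
Add(Function('K')(-14), Mul(Mul(-1555, Pow(-864, -1)), -471)) = Add(Pow(Add(-1, -14), 2), Mul(Mul(-1555, Pow(-864, -1)), -471)) = Add(Pow(-15, 2), Mul(Mul(-1555, Rational(-1, 864)), -471)) = Add(225, Mul(Rational(1555, 864), -471)) = Add(225, Rational(-244135, 288)) = Rational(-179335, 288)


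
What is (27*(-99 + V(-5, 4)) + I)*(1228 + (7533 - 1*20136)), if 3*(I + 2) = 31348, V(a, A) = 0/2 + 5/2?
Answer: -535205125/6 ≈ -8.9201e+7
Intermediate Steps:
V(a, A) = 5/2 (V(a, A) = 0*(½) + 5*(½) = 0 + 5/2 = 5/2)
I = 31342/3 (I = -2 + (⅓)*31348 = -2 + 31348/3 = 31342/3 ≈ 10447.)
(27*(-99 + V(-5, 4)) + I)*(1228 + (7533 - 1*20136)) = (27*(-99 + 5/2) + 31342/3)*(1228 + (7533 - 1*20136)) = (27*(-193/2) + 31342/3)*(1228 + (7533 - 20136)) = (-5211/2 + 31342/3)*(1228 - 12603) = (47051/6)*(-11375) = -535205125/6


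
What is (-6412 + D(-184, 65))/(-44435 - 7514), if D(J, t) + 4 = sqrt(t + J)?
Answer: 6416/51949 - I*sqrt(119)/51949 ≈ 0.12351 - 0.00020999*I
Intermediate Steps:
D(J, t) = -4 + sqrt(J + t) (D(J, t) = -4 + sqrt(t + J) = -4 + sqrt(J + t))
(-6412 + D(-184, 65))/(-44435 - 7514) = (-6412 + (-4 + sqrt(-184 + 65)))/(-44435 - 7514) = (-6412 + (-4 + sqrt(-119)))/(-51949) = (-6412 + (-4 + I*sqrt(119)))*(-1/51949) = (-6416 + I*sqrt(119))*(-1/51949) = 6416/51949 - I*sqrt(119)/51949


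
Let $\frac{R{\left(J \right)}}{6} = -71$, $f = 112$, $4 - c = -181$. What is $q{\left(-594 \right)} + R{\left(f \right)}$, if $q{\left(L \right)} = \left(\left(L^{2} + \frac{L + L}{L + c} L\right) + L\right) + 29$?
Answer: $\frac{143198933}{409} \approx 3.5012 \cdot 10^{5}$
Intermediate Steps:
$c = 185$ ($c = 4 - -181 = 4 + 181 = 185$)
$R{\left(J \right)} = -426$ ($R{\left(J \right)} = 6 \left(-71\right) = -426$)
$q{\left(L \right)} = 29 + L + L^{2} + \frac{2 L^{2}}{185 + L}$ ($q{\left(L \right)} = \left(\left(L^{2} + \frac{L + L}{L + 185} L\right) + L\right) + 29 = \left(\left(L^{2} + \frac{2 L}{185 + L} L\right) + L\right) + 29 = \left(\left(L^{2} + \frac{2 L^{2}}{185 + L}\right) + L\right) + 29 = \left(L + L^{2} + \frac{2 L^{2}}{185 + L}\right) + 29 = 29 + L + L^{2} + \frac{2 L^{2}}{185 + L}$)
$q{\left(-594 \right)} + R{\left(f \right)} = \frac{5365 + \left(-594\right)^{3} + 188 \left(-594\right)^{2} + 214 \left(-594\right)}{185 - 594} - 426 = \frac{5365 - 209584584 + 188 \cdot 352836 - 127116}{-409} - 426 = - \frac{5365 - 209584584 + 66333168 - 127116}{409} - 426 = \left(- \frac{1}{409}\right) \left(-143373167\right) - 426 = \frac{143373167}{409} - 426 = \frac{143198933}{409}$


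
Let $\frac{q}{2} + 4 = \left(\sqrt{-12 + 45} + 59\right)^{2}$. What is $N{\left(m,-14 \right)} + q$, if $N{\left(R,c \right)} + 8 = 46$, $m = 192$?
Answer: $7058 + 236 \sqrt{33} \approx 8413.7$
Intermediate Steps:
$N{\left(R,c \right)} = 38$ ($N{\left(R,c \right)} = -8 + 46 = 38$)
$q = -8 + 2 \left(59 + \sqrt{33}\right)^{2}$ ($q = -8 + 2 \left(\sqrt{-12 + 45} + 59\right)^{2} = -8 + 2 \left(\sqrt{33} + 59\right)^{2} = -8 + 2 \left(59 + \sqrt{33}\right)^{2} \approx 8375.7$)
$N{\left(m,-14 \right)} + q = 38 + \left(7020 + 236 \sqrt{33}\right) = 7058 + 236 \sqrt{33}$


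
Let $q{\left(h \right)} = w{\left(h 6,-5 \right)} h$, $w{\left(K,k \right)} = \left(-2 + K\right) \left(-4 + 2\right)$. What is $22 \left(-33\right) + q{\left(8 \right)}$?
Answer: $-1462$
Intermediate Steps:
$w{\left(K,k \right)} = 4 - 2 K$ ($w{\left(K,k \right)} = \left(-2 + K\right) \left(-2\right) = 4 - 2 K$)
$q{\left(h \right)} = h \left(4 - 12 h\right)$ ($q{\left(h \right)} = \left(4 - 2 h 6\right) h = \left(4 - 2 \cdot 6 h\right) h = \left(4 - 12 h\right) h = h \left(4 - 12 h\right)$)
$22 \left(-33\right) + q{\left(8 \right)} = 22 \left(-33\right) + 4 \cdot 8 \left(1 - 24\right) = -726 + 4 \cdot 8 \left(1 - 24\right) = -726 + 4 \cdot 8 \left(-23\right) = -726 - 736 = -1462$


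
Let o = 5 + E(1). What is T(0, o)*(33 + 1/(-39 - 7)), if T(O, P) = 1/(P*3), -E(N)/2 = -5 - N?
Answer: 1517/2346 ≈ 0.64663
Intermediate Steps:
E(N) = 10 + 2*N (E(N) = -2*(-5 - N) = 10 + 2*N)
o = 17 (o = 5 + (10 + 2*1) = 5 + (10 + 2) = 5 + 12 = 17)
T(O, P) = 1/(3*P) (T(O, P) = (⅓)/P = 1/(3*P))
T(0, o)*(33 + 1/(-39 - 7)) = ((⅓)/17)*(33 + 1/(-39 - 7)) = ((⅓)*(1/17))*(33 + 1/(-46)) = (33 - 1/46)/51 = (1/51)*(1517/46) = 1517/2346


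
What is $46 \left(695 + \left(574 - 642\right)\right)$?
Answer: $28842$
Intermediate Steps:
$46 \left(695 + \left(574 - 642\right)\right) = 46 \left(695 - 68\right) = 46 \cdot 627 = 28842$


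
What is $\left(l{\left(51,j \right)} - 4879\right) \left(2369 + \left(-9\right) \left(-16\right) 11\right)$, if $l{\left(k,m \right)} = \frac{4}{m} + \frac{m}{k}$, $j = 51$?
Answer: $- \frac{983403622}{51} \approx -1.9282 \cdot 10^{7}$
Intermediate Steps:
$\left(l{\left(51,j \right)} - 4879\right) \left(2369 + \left(-9\right) \left(-16\right) 11\right) = \left(\left(\frac{4}{51} + \frac{51}{51}\right) - 4879\right) \left(2369 + \left(-9\right) \left(-16\right) 11\right) = \left(\left(4 \cdot \frac{1}{51} + 51 \cdot \frac{1}{51}\right) - 4879\right) \left(2369 + 144 \cdot 11\right) = \left(\left(\frac{4}{51} + 1\right) - 4879\right) \left(2369 + 1584\right) = \left(\frac{55}{51} - 4879\right) 3953 = \left(- \frac{248774}{51}\right) 3953 = - \frac{983403622}{51}$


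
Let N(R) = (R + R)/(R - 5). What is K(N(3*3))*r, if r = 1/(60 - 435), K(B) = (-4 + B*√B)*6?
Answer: 8/125 - 27*√2/250 ≈ -0.088735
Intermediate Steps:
N(R) = 2*R/(-5 + R) (N(R) = (2*R)/(-5 + R) = 2*R/(-5 + R))
K(B) = -24 + 6*B^(3/2) (K(B) = (-4 + B^(3/2))*6 = -24 + 6*B^(3/2))
r = -1/375 (r = 1/(-375) = -1/375 ≈ -0.0026667)
K(N(3*3))*r = (-24 + 6*(2*(3*3)/(-5 + 3*3))^(3/2))*(-1/375) = (-24 + 6*(2*9/(-5 + 9))^(3/2))*(-1/375) = (-24 + 6*(2*9/4)^(3/2))*(-1/375) = (-24 + 6*(2*9*(¼))^(3/2))*(-1/375) = (-24 + 6*(9/2)^(3/2))*(-1/375) = (-24 + 6*(27*√2/4))*(-1/375) = (-24 + 81*√2/2)*(-1/375) = 8/125 - 27*√2/250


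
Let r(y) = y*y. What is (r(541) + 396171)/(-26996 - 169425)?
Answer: -688852/196421 ≈ -3.5070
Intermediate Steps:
r(y) = y²
(r(541) + 396171)/(-26996 - 169425) = (541² + 396171)/(-26996 - 169425) = (292681 + 396171)/(-196421) = 688852*(-1/196421) = -688852/196421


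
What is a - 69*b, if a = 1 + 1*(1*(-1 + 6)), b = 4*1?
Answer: -270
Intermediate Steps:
b = 4
a = 6 (a = 1 + 1*(1*5) = 1 + 1*5 = 1 + 5 = 6)
a - 69*b = 6 - 69*4 = 6 - 276 = -270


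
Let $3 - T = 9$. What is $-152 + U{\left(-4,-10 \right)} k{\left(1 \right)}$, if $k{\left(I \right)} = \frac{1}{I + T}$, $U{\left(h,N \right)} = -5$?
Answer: $-151$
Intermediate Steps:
$T = -6$ ($T = 3 - 9 = -6$)
$k{\left(I \right)} = \frac{1}{-6 + I}$ ($k{\left(I \right)} = \frac{1}{I - 6} = \frac{1}{-6 + I}$)
$-152 + U{\left(-4,-10 \right)} k{\left(1 \right)} = -152 - \frac{5}{-6 + 1} = -152 - \frac{5}{-5} = -152 - -1 = -152 + 1 = -151$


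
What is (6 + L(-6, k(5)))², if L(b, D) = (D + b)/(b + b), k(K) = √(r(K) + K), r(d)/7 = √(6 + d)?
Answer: (78 - √(5 + 7*√11))²/144 ≈ 36.691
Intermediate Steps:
r(d) = 7*√(6 + d)
k(K) = √(K + 7*√(6 + K)) (k(K) = √(7*√(6 + K) + K) = √(K + 7*√(6 + K)))
L(b, D) = (D + b)/(2*b) (L(b, D) = (D + b)/((2*b)) = (D + b)*(1/(2*b)) = (D + b)/(2*b))
(6 + L(-6, k(5)))² = (6 + (½)*(√(5 + 7*√(6 + 5)) - 6)/(-6))² = (6 + (½)*(-⅙)*(√(5 + 7*√11) - 6))² = (6 + (½)*(-⅙)*(-6 + √(5 + 7*√11)))² = (6 + (½ - √(5 + 7*√11)/12))² = (13/2 - √(5 + 7*√11)/12)²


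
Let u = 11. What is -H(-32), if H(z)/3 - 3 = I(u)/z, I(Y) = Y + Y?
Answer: -111/16 ≈ -6.9375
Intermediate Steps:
I(Y) = 2*Y
H(z) = 9 + 66/z (H(z) = 9 + 3*((2*11)/z) = 9 + 3*(22/z) = 9 + 66/z)
-H(-32) = -(9 + 66/(-32)) = -(9 + 66*(-1/32)) = -(9 - 33/16) = -1*111/16 = -111/16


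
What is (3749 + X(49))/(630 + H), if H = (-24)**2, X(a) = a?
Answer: 211/67 ≈ 3.1493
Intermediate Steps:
H = 576
(3749 + X(49))/(630 + H) = (3749 + 49)/(630 + 576) = 3798/1206 = 3798*(1/1206) = 211/67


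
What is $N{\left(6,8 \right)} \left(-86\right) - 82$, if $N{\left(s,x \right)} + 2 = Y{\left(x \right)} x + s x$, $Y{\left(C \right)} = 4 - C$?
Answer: $-1286$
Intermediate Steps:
$N{\left(s,x \right)} = -2 + s x + x \left(4 - x\right)$ ($N{\left(s,x \right)} = -2 + \left(\left(4 - x\right) x + s x\right) = -2 + \left(x \left(4 - x\right) + s x\right) = -2 + \left(s x + x \left(4 - x\right)\right) = -2 + s x + x \left(4 - x\right)$)
$N{\left(6,8 \right)} \left(-86\right) - 82 = \left(-2 + 6 \cdot 8 - 8 \left(-4 + 8\right)\right) \left(-86\right) - 82 = \left(-2 + 48 - 8 \cdot 4\right) \left(-86\right) - 82 = \left(-2 + 48 - 32\right) \left(-86\right) - 82 = 14 \left(-86\right) - 82 = -1204 - 82 = -1286$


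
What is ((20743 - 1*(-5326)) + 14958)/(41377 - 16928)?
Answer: 41027/24449 ≈ 1.6781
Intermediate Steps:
((20743 - 1*(-5326)) + 14958)/(41377 - 16928) = ((20743 + 5326) + 14958)/24449 = (26069 + 14958)*(1/24449) = 41027*(1/24449) = 41027/24449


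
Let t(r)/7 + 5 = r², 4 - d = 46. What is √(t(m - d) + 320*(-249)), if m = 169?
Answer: 2*√57983 ≈ 481.59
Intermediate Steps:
d = -42 (d = 4 - 1*46 = 4 - 46 = -42)
t(r) = -35 + 7*r²
√(t(m - d) + 320*(-249)) = √((-35 + 7*(169 - 1*(-42))²) + 320*(-249)) = √((-35 + 7*(169 + 42)²) - 79680) = √((-35 + 7*211²) - 79680) = √((-35 + 7*44521) - 79680) = √((-35 + 311647) - 79680) = √(311612 - 79680) = √231932 = 2*√57983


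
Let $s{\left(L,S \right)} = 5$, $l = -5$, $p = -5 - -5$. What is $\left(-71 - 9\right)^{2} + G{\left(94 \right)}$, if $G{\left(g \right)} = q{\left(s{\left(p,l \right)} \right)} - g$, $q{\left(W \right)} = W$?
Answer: $6311$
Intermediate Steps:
$p = 0$ ($p = -5 + 5 = 0$)
$G{\left(g \right)} = 5 - g$
$\left(-71 - 9\right)^{2} + G{\left(94 \right)} = \left(-71 - 9\right)^{2} + \left(5 - 94\right) = \left(-80\right)^{2} + \left(5 - 94\right) = 6400 - 89 = 6311$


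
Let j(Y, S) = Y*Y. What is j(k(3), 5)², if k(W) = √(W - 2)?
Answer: 1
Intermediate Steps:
k(W) = √(-2 + W)
j(Y, S) = Y²
j(k(3), 5)² = ((√(-2 + 3))²)² = ((√1)²)² = (1²)² = 1² = 1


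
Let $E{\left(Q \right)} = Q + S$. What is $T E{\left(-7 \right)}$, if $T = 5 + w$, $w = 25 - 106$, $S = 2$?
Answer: $380$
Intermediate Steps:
$w = -81$ ($w = 25 - 106 = -81$)
$E{\left(Q \right)} = 2 + Q$ ($E{\left(Q \right)} = Q + 2 = 2 + Q$)
$T = -76$ ($T = 5 - 81 = -76$)
$T E{\left(-7 \right)} = - 76 \left(2 - 7\right) = \left(-76\right) \left(-5\right) = 380$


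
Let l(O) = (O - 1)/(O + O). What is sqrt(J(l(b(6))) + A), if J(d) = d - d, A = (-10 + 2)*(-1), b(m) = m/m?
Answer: 2*sqrt(2) ≈ 2.8284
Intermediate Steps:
b(m) = 1
l(O) = (-1 + O)/(2*O) (l(O) = (-1 + O)/((2*O)) = (-1 + O)*(1/(2*O)) = (-1 + O)/(2*O))
A = 8 (A = -8*(-1) = 8)
J(d) = 0
sqrt(J(l(b(6))) + A) = sqrt(0 + 8) = sqrt(8) = 2*sqrt(2)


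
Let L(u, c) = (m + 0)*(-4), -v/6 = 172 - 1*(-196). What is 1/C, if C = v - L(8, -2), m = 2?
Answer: -1/2200 ≈ -0.00045455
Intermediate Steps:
v = -2208 (v = -6*(172 - 1*(-196)) = -6*(172 + 196) = -6*368 = -2208)
L(u, c) = -8 (L(u, c) = (2 + 0)*(-4) = 2*(-4) = -8)
C = -2200 (C = -2208 - 1*(-8) = -2208 + 8 = -2200)
1/C = 1/(-2200) = -1/2200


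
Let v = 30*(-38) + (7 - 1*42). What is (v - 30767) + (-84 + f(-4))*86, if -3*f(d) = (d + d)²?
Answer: -123002/3 ≈ -41001.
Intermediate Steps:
f(d) = -4*d²/3 (f(d) = -(d + d)²/3 = -4*d²/3)
v = -1175 (v = -1140 + (7 - 42) = -1140 - 35 = -1175)
(v - 30767) + (-84 + f(-4))*86 = (-1175 - 30767) + (-84 - 4/3*(-4)²)*86 = -31942 + (-84 - 4/3*16)*86 = -31942 + (-84 - 64/3)*86 = -31942 - 316/3*86 = -31942 - 27176/3 = -123002/3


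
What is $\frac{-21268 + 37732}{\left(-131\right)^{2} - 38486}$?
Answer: $- \frac{16464}{21325} \approx -0.77205$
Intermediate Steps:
$\frac{-21268 + 37732}{\left(-131\right)^{2} - 38486} = \frac{16464}{17161 - 38486} = \frac{16464}{-21325} = 16464 \left(- \frac{1}{21325}\right) = - \frac{16464}{21325}$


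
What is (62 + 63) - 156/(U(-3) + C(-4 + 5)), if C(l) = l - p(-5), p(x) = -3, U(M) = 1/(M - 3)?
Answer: 1939/23 ≈ 84.304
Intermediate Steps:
U(M) = 1/(-3 + M)
C(l) = 3 + l (C(l) = l - 1*(-3) = l + 3 = 3 + l)
(62 + 63) - 156/(U(-3) + C(-4 + 5)) = (62 + 63) - 156/(1/(-3 - 3) + (3 + (-4 + 5))) = 125 - 156/(1/(-6) + (3 + 1)) = 125 - 156/(-⅙ + 4) = 125 - 156/23/6 = 125 - 156*6/23 = 125 - 936/23 = 1939/23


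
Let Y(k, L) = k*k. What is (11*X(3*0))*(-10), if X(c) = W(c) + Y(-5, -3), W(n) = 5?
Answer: -3300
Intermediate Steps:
Y(k, L) = k²
X(c) = 30 (X(c) = 5 + (-5)² = 5 + 25 = 30)
(11*X(3*0))*(-10) = (11*30)*(-10) = 330*(-10) = -3300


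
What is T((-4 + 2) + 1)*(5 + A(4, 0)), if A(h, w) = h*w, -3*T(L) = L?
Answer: 5/3 ≈ 1.6667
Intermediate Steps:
T(L) = -L/3
T((-4 + 2) + 1)*(5 + A(4, 0)) = (-((-4 + 2) + 1)/3)*(5 + 4*0) = (-(-2 + 1)/3)*(5 + 0) = -⅓*(-1)*5 = (⅓)*5 = 5/3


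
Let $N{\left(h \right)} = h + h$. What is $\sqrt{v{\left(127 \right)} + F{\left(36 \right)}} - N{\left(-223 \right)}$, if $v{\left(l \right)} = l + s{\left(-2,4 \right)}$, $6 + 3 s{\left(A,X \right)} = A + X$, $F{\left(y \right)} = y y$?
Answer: $446 + \frac{\sqrt{12795}}{3} \approx 483.71$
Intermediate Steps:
$F{\left(y \right)} = y^{2}$
$N{\left(h \right)} = 2 h$
$s{\left(A,X \right)} = -2 + \frac{A}{3} + \frac{X}{3}$ ($s{\left(A,X \right)} = -2 + \frac{A + X}{3} = -2 + \left(\frac{A}{3} + \frac{X}{3}\right) = -2 + \frac{A}{3} + \frac{X}{3}$)
$v{\left(l \right)} = - \frac{4}{3} + l$ ($v{\left(l \right)} = l + \left(-2 + \frac{1}{3} \left(-2\right) + \frac{1}{3} \cdot 4\right) = l - \frac{4}{3} = - \frac{4}{3} + l$)
$\sqrt{v{\left(127 \right)} + F{\left(36 \right)}} - N{\left(-223 \right)} = \sqrt{\left(- \frac{4}{3} + 127\right) + 36^{2}} - 2 \left(-223\right) = \sqrt{\frac{377}{3} + 1296} - -446 = \sqrt{\frac{4265}{3}} + 446 = \frac{\sqrt{12795}}{3} + 446 = 446 + \frac{\sqrt{12795}}{3}$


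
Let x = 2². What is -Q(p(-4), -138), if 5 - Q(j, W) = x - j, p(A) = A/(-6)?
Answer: -5/3 ≈ -1.6667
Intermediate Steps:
x = 4
p(A) = -A/6 (p(A) = A*(-⅙) = -A/6)
Q(j, W) = 1 + j (Q(j, W) = 5 - (4 - j) = 5 + (-4 + j) = 1 + j)
-Q(p(-4), -138) = -(1 - ⅙*(-4)) = -(1 + ⅔) = -1*5/3 = -5/3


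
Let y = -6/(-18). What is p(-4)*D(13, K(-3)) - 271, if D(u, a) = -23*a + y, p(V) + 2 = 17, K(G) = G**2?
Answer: -3371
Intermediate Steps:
y = 1/3 (y = -6*(-1/18) = 1/3 ≈ 0.33333)
p(V) = 15 (p(V) = -2 + 17 = 15)
D(u, a) = 1/3 - 23*a (D(u, a) = -23*a + 1/3 = 1/3 - 23*a)
p(-4)*D(13, K(-3)) - 271 = 15*(1/3 - 23*(-3)**2) - 271 = 15*(1/3 - 23*9) - 271 = 15*(1/3 - 207) - 271 = 15*(-620/3) - 271 = -3100 - 271 = -3371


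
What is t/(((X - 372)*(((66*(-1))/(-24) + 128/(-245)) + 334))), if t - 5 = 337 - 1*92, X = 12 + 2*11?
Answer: -122500/55686007 ≈ -0.0021998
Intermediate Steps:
X = 34 (X = 12 + 22 = 34)
t = 250 (t = 5 + (337 - 1*92) = 5 + (337 - 92) = 5 + 245 = 250)
t/(((X - 372)*(((66*(-1))/(-24) + 128/(-245)) + 334))) = 250/(((34 - 372)*(((66*(-1))/(-24) + 128/(-245)) + 334))) = 250/((-338*((-66*(-1/24) + 128*(-1/245)) + 334))) = 250/((-338*((11/4 - 128/245) + 334))) = 250/((-338*(2183/980 + 334))) = 250/((-338*329503/980)) = 250/(-55686007/490) = 250*(-490/55686007) = -122500/55686007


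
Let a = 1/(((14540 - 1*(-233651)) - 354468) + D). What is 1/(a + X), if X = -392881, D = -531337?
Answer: -637614/250506425935 ≈ -2.5453e-6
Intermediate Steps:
a = -1/637614 (a = 1/(((14540 - 1*(-233651)) - 354468) - 531337) = 1/(((14540 + 233651) - 354468) - 531337) = 1/((248191 - 354468) - 531337) = 1/(-106277 - 531337) = 1/(-637614) = -1/637614 ≈ -1.5683e-6)
1/(a + X) = 1/(-1/637614 - 392881) = 1/(-250506425935/637614) = -637614/250506425935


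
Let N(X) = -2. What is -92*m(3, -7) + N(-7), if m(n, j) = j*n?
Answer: 1930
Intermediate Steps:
-92*m(3, -7) + N(-7) = -(-644)*3 - 2 = -92*(-21) - 2 = 1932 - 2 = 1930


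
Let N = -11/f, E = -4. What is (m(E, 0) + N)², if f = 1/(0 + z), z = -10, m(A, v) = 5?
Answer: 13225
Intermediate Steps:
f = -⅒ (f = 1/(0 - 10) = 1/(-10) = -⅒ ≈ -0.10000)
N = 110 (N = -11/(-⅒) = -11*(-10) = 110)
(m(E, 0) + N)² = (5 + 110)² = 115² = 13225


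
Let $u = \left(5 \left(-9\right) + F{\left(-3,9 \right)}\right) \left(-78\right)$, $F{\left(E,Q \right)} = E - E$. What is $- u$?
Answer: $-3510$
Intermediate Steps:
$F{\left(E,Q \right)} = 0$
$u = 3510$ ($u = \left(5 \left(-9\right) + 0\right) \left(-78\right) = \left(-45 + 0\right) \left(-78\right) = \left(-45\right) \left(-78\right) = 3510$)
$- u = \left(-1\right) 3510 = -3510$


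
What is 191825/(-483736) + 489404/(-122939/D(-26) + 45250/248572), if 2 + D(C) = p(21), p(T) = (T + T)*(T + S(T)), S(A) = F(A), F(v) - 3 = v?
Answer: -27777488621346946021/3685313825834872 ≈ -7537.3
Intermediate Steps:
F(v) = 3 + v
S(A) = 3 + A
p(T) = 2*T*(3 + 2*T) (p(T) = (T + T)*(T + (3 + T)) = (2*T)*(3 + 2*T) = 2*T*(3 + 2*T))
D(C) = 1888 (D(C) = -2 + 2*21*(3 + 2*21) = -2 + 2*21*(3 + 42) = -2 + 2*21*45 = -2 + 1890 = 1888)
191825/(-483736) + 489404/(-122939/D(-26) + 45250/248572) = 191825/(-483736) + 489404/(-122939/1888 + 45250/248572) = 191825*(-1/483736) + 489404/(-122939*1/1888 + 45250*(1/248572)) = -191825/483736 + 489404/(-122939/1888 + 22625/124286) = -191825/483736 + 489404/(-7618440277/117325984) = -191825/483736 + 489404*(-117325984/7618440277) = -191825/483736 - 57419805873536/7618440277 = -27777488621346946021/3685313825834872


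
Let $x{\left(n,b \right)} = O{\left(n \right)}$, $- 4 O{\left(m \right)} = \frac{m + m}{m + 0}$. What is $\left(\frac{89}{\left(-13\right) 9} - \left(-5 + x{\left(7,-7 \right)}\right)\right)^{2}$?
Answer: $\frac{1229881}{54756} \approx 22.461$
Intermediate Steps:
$O{\left(m \right)} = - \frac{1}{2}$ ($O{\left(m \right)} = - \frac{\left(m + m\right) \frac{1}{m + 0}}{4} = - \frac{2 m \frac{1}{m}}{4} = \left(- \frac{1}{4}\right) 2 = - \frac{1}{2}$)
$x{\left(n,b \right)} = - \frac{1}{2}$
$\left(\frac{89}{\left(-13\right) 9} - \left(-5 + x{\left(7,-7 \right)}\right)\right)^{2} = \left(\frac{89}{\left(-13\right) 9} + \left(5 - - \frac{1}{2}\right)\right)^{2} = \left(\frac{89}{-117} + \left(5 + \frac{1}{2}\right)\right)^{2} = \left(89 \left(- \frac{1}{117}\right) + \frac{11}{2}\right)^{2} = \left(- \frac{89}{117} + \frac{11}{2}\right)^{2} = \left(\frac{1109}{234}\right)^{2} = \frac{1229881}{54756}$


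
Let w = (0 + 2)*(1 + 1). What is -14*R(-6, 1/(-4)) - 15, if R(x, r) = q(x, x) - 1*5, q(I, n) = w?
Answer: -1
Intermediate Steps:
w = 4 (w = 2*2 = 4)
q(I, n) = 4
R(x, r) = -1 (R(x, r) = 4 - 1*5 = 4 - 5 = -1)
-14*R(-6, 1/(-4)) - 15 = -14*(-1) - 15 = 14 - 15 = -1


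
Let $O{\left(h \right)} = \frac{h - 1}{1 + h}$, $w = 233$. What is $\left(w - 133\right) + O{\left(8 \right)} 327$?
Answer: $\frac{1063}{3} \approx 354.33$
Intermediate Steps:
$O{\left(h \right)} = \frac{-1 + h}{1 + h}$
$\left(w - 133\right) + O{\left(8 \right)} 327 = \left(233 - 133\right) + \frac{-1 + 8}{1 + 8} \cdot 327 = 100 + \frac{1}{9} \cdot 7 \cdot 327 = 100 + \frac{7}{9} \cdot 327 = 100 + \frac{763}{3} = \frac{1063}{3}$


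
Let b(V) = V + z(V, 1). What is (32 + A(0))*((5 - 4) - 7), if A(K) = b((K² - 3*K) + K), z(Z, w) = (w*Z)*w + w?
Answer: -198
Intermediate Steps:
z(Z, w) = w + Z*w² (z(Z, w) = (Z*w)*w + w = Z*w² + w = w + Z*w²)
b(V) = 1 + 2*V (b(V) = V + 1*(1 + V*1) = V + 1*(1 + V) = V + (1 + V) = 1 + 2*V)
A(K) = 1 - 4*K + 2*K² (A(K) = 1 + 2*((K² - 3*K) + K) = 1 + 2*(K² - 2*K) = 1 + (-4*K + 2*K²) = 1 - 4*K + 2*K²)
(32 + A(0))*((5 - 4) - 7) = (32 + (1 + 2*0*(-2 + 0)))*((5 - 4) - 7) = (32 + (1 + 2*0*(-2)))*(1 - 7) = (32 + (1 + 0))*(-6) = (32 + 1)*(-6) = 33*(-6) = -198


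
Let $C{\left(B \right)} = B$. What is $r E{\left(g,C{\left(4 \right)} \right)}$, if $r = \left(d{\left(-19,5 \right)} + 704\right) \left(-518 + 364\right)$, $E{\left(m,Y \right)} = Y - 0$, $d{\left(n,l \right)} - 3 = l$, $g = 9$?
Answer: $-438592$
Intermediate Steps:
$d{\left(n,l \right)} = 3 + l$
$E{\left(m,Y \right)} = Y$ ($E{\left(m,Y \right)} = Y + 0 = Y$)
$r = -109648$ ($r = \left(\left(3 + 5\right) + 704\right) \left(-518 + 364\right) = \left(8 + 704\right) \left(-154\right) = 712 \left(-154\right) = -109648$)
$r E{\left(g,C{\left(4 \right)} \right)} = \left(-109648\right) 4 = -438592$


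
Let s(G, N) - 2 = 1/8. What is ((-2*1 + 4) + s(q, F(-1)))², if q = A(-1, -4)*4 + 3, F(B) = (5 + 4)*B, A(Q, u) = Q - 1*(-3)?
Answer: 1089/64 ≈ 17.016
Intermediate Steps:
A(Q, u) = 3 + Q (A(Q, u) = Q + 3 = 3 + Q)
F(B) = 9*B
q = 11 (q = (3 - 1)*4 + 3 = 2*4 + 3 = 8 + 3 = 11)
s(G, N) = 17/8 (s(G, N) = 2 + 1/8 = 2 + ⅛ = 17/8)
((-2*1 + 4) + s(q, F(-1)))² = ((-2*1 + 4) + 17/8)² = ((-2 + 4) + 17/8)² = (2 + 17/8)² = (33/8)² = 1089/64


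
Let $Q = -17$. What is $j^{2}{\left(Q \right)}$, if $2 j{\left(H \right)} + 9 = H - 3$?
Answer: $\frac{841}{4} \approx 210.25$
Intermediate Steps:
$j{\left(H \right)} = -6 + \frac{H}{2}$ ($j{\left(H \right)} = - \frac{9}{2} + \frac{H - 3}{2} = - \frac{9}{2} + \frac{-3 + H}{2} = - \frac{9}{2} + \left(- \frac{3}{2} + \frac{H}{2}\right) = -6 + \frac{H}{2}$)
$j^{2}{\left(Q \right)} = \left(-6 + \frac{1}{2} \left(-17\right)\right)^{2} = \left(-6 - \frac{17}{2}\right)^{2} = \left(- \frac{29}{2}\right)^{2} = \frac{841}{4}$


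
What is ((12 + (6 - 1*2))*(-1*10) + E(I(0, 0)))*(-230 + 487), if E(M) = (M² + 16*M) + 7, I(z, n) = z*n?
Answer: -39321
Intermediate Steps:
I(z, n) = n*z
E(M) = 7 + M² + 16*M
((12 + (6 - 1*2))*(-1*10) + E(I(0, 0)))*(-230 + 487) = ((12 + (6 - 1*2))*(-1*10) + (7 + (0*0)² + 16*(0*0)))*(-230 + 487) = ((12 + (6 - 2))*(-10) + (7 + 0² + 16*0))*257 = ((12 + 4)*(-10) + (7 + 0 + 0))*257 = (16*(-10) + 7)*257 = (-160 + 7)*257 = -153*257 = -39321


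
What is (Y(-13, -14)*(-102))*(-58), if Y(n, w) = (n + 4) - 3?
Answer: -70992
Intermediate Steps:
Y(n, w) = 1 + n (Y(n, w) = (4 + n) - 3 = 1 + n)
(Y(-13, -14)*(-102))*(-58) = ((1 - 13)*(-102))*(-58) = -12*(-102)*(-58) = 1224*(-58) = -70992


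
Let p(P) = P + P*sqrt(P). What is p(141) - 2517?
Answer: -2376 + 141*sqrt(141) ≈ -701.72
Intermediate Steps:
p(P) = P + P**(3/2)
p(141) - 2517 = (141 + 141**(3/2)) - 2517 = (141 + 141*sqrt(141)) - 2517 = -2376 + 141*sqrt(141)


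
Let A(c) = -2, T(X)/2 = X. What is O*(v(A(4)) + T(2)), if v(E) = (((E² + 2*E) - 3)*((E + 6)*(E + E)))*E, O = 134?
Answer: -12328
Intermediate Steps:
T(X) = 2*X
v(E) = 2*E²*(6 + E)*(-3 + E² + 2*E) (v(E) = ((-3 + E² + 2*E)*((6 + E)*(2*E)))*E = ((-3 + E² + 2*E)*(2*E*(6 + E)))*E = (2*E*(6 + E)*(-3 + E² + 2*E))*E = 2*E²*(6 + E)*(-3 + E² + 2*E))
O*(v(A(4)) + T(2)) = 134*(2*(-2)²*(-18 + (-2)³ + 8*(-2)² + 9*(-2)) + 2*2) = 134*(2*4*(-18 - 8 + 8*4 - 18) + 4) = 134*(2*4*(-18 - 8 + 32 - 18) + 4) = 134*(2*4*(-12) + 4) = 134*(-96 + 4) = 134*(-92) = -12328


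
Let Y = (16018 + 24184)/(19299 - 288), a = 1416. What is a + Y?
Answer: 26959778/19011 ≈ 1418.1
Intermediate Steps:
Y = 40202/19011 ≈ 2.1147
a + Y = 1416 + 40202/19011 = 26959778/19011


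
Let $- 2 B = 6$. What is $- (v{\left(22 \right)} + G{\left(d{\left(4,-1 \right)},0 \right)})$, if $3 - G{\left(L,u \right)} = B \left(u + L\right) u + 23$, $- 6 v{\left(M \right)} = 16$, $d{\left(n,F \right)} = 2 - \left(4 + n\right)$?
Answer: $\frac{68}{3} \approx 22.667$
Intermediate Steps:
$B = -3$ ($B = \left(- \frac{1}{2}\right) 6 = -3$)
$d{\left(n,F \right)} = -2 - n$
$v{\left(M \right)} = - \frac{8}{3}$ ($v{\left(M \right)} = \left(- \frac{1}{6}\right) 16 = - \frac{8}{3}$)
$G{\left(L,u \right)} = -20 - u \left(- 3 L - 3 u\right)$ ($G{\left(L,u \right)} = 3 - \left(- 3 \left(u + L\right) u + 23\right) = 3 - \left(- 3 \left(L + u\right) u + 23\right) = 3 - \left(\left(- 3 L - 3 u\right) u + 23\right) = 3 - \left(u \left(- 3 L - 3 u\right) + 23\right) = 3 - \left(23 + u \left(- 3 L - 3 u\right)\right) = -20 - u \left(- 3 L - 3 u\right)$)
$- (v{\left(22 \right)} + G{\left(d{\left(4,-1 \right)},0 \right)}) = - (- \frac{8}{3} + \left(-20 + 3 \cdot 0^{2} + 3 \left(-2 - 4\right) 0\right)) = - (- \frac{8}{3} + \left(-20 + 3 \cdot 0 + 3 \left(-2 - 4\right) 0\right)) = - (- \frac{8}{3} + \left(-20 + 0 + 3 \left(-6\right) 0\right)) = - (- \frac{8}{3} + \left(-20 + 0 + 0\right)) = - (- \frac{8}{3} - 20) = \left(-1\right) \left(- \frac{68}{3}\right) = \frac{68}{3}$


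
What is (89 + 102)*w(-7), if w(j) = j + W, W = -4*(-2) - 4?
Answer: -573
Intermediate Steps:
W = 4 (W = 8 - 4 = 4)
w(j) = 4 + j (w(j) = j + 4 = 4 + j)
(89 + 102)*w(-7) = (89 + 102)*(4 - 7) = 191*(-3) = -573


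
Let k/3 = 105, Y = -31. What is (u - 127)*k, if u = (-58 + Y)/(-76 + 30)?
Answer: -1812195/46 ≈ -39396.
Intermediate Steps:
k = 315 (k = 3*105 = 315)
u = 89/46 (u = (-58 - 31)/(-76 + 30) = -89/(-46) = -89*(-1/46) = 89/46 ≈ 1.9348)
(u - 127)*k = (89/46 - 127)*315 = -5753/46*315 = -1812195/46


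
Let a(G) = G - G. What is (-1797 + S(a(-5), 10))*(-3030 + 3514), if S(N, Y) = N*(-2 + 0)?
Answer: -869748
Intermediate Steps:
a(G) = 0
S(N, Y) = -2*N (S(N, Y) = N*(-2) = -2*N)
(-1797 + S(a(-5), 10))*(-3030 + 3514) = (-1797 - 2*0)*(-3030 + 3514) = (-1797 + 0)*484 = -1797*484 = -869748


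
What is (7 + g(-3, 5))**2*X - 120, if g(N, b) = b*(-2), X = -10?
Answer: -210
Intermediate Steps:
g(N, b) = -2*b
(7 + g(-3, 5))**2*X - 120 = (7 - 2*5)**2*(-10) - 120 = (7 - 10)**2*(-10) - 120 = (-3)**2*(-10) - 120 = 9*(-10) - 120 = -90 - 120 = -210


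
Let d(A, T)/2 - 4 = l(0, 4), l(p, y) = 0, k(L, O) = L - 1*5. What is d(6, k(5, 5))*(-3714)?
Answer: -29712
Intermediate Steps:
k(L, O) = -5 + L (k(L, O) = L - 5 = -5 + L)
d(A, T) = 8 (d(A, T) = 8 + 2*0 = 8 + 0 = 8)
d(6, k(5, 5))*(-3714) = 8*(-3714) = -29712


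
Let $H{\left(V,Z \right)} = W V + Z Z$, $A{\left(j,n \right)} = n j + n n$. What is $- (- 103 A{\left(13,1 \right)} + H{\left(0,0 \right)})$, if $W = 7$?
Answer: $1442$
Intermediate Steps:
$A{\left(j,n \right)} = n^{2} + j n$ ($A{\left(j,n \right)} = j n + n^{2} = n^{2} + j n$)
$H{\left(V,Z \right)} = Z^{2} + 7 V$ ($H{\left(V,Z \right)} = 7 V + Z Z = 7 V + Z^{2} = Z^{2} + 7 V$)
$- (- 103 A{\left(13,1 \right)} + H{\left(0,0 \right)}) = - (- 103 \cdot 1 \left(13 + 1\right) + \left(0^{2} + 7 \cdot 0\right)) = - (- 103 \cdot 1 \cdot 14 + \left(0 + 0\right)) = - (\left(-103\right) 14 + 0) = - (-1442 + 0) = \left(-1\right) \left(-1442\right) = 1442$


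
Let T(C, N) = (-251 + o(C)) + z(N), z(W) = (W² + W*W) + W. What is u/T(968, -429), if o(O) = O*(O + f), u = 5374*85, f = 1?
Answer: 228395/652697 ≈ 0.34993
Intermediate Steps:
u = 456790
o(O) = O*(1 + O) (o(O) = O*(O + 1) = O*(1 + O))
z(W) = W + 2*W² (z(W) = (W² + W²) + W = 2*W² + W = W + 2*W²)
T(C, N) = -251 + C*(1 + C) + N*(1 + 2*N) (T(C, N) = (-251 + C*(1 + C)) + N*(1 + 2*N) = -251 + C*(1 + C) + N*(1 + 2*N))
u/T(968, -429) = 456790/(-251 + 968*(1 + 968) - 429*(1 + 2*(-429))) = 456790/(-251 + 968*969 - 429*(1 - 858)) = 456790/(-251 + 937992 - 429*(-857)) = 456790/(-251 + 937992 + 367653) = 456790/1305394 = 456790*(1/1305394) = 228395/652697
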